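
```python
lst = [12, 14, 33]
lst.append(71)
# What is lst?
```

[12, 14, 33, 71]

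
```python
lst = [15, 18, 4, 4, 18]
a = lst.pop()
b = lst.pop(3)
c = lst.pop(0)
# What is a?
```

After line 1: lst = [15, 18, 4, 4, 18]
After line 2 (pop() -> a = 18): lst = [15, 18, 4, 4]
After line 3 (pop(3) -> b = 4): lst = [15, 18, 4]
After line 4 (pop(0) -> c = 15): lst = [18, 4]

18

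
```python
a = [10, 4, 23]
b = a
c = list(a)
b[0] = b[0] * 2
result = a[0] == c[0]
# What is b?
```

After line 1: a = [10, 4, 23]
After line 2 (b = a, alias): a = [10, 4, 23], b = [10, 4, 23]
After line 3 (c = list(a) is a copy, new object): c = [10, 4, 23]
After line 4 (b[0] = 10 * 2 = 20; mutates shared a/b): a = b = [20, 4, 23], c = [10, 4, 23]
After line 5 (a[0] = 20, c[0] = 10; result = False)

[20, 4, 23]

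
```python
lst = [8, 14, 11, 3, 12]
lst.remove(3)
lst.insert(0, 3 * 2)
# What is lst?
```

After line 1: lst = [8, 14, 11, 3, 12]
After line 2 (remove first 3): lst = [8, 14, 11, 12]
After line 3 (insert 6 at index 0): lst = [6, 8, 14, 11, 12]

[6, 8, 14, 11, 12]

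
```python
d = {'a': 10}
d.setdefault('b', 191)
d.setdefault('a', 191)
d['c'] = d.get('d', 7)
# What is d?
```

After line 1: d = {'a': 10}
After line 2 (setdefault adds 'b'=191): d = {'a': 10, 'b': 191}
After line 3 (setdefault 'a' no-op, already exists): d = {'a': 10, 'b': 191}
After line 4 (get('d', 7) returns default since 'd' not in d): d = {'a': 10, 'b': 191, 'c': 7}

{'a': 10, 'b': 191, 'c': 7}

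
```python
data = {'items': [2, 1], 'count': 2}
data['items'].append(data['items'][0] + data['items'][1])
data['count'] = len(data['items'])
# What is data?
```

After line 1: data = {'items': [2, 1], 'count': 2}
After line 2 (append 2 + 1 = 3): data = {'items': [2, 1, 3], 'count': 2}
After line 3 (count = len(items) = 3): data = {'items': [2, 1, 3], 'count': 3}

{'items': [2, 1, 3], 'count': 3}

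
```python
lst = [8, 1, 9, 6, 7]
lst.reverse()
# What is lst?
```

[7, 6, 9, 1, 8]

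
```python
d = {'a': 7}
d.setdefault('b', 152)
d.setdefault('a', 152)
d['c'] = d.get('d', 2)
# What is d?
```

After line 1: d = {'a': 7}
After line 2 (setdefault adds 'b'=152): d = {'a': 7, 'b': 152}
After line 3 (setdefault 'a' no-op, already exists): d = {'a': 7, 'b': 152}
After line 4 (get('d', 2) returns default since 'd' not in d): d = {'a': 7, 'b': 152, 'c': 2}

{'a': 7, 'b': 152, 'c': 2}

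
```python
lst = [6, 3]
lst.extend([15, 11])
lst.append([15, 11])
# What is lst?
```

After line 1: lst = [6, 3]
After line 2 (extend unpacks [15, 11]): lst = [6, 3, 15, 11]
After line 3 (append adds [15, 11] as single element): lst = [6, 3, 15, 11, [15, 11]]

[6, 3, 15, 11, [15, 11]]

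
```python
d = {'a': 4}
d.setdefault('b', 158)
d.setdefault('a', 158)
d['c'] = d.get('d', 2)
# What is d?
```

After line 1: d = {'a': 4}
After line 2 (setdefault adds 'b'=158): d = {'a': 4, 'b': 158}
After line 3 (setdefault 'a' no-op, already exists): d = {'a': 4, 'b': 158}
After line 4 (get('d', 2) returns default since 'd' not in d): d = {'a': 4, 'b': 158, 'c': 2}

{'a': 4, 'b': 158, 'c': 2}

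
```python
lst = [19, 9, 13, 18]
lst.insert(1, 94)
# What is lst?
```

[19, 94, 9, 13, 18]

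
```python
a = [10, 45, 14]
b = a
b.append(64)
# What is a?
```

After line 1: a = [10, 45, 14]
After line 2 (b = a is an alias, same object): a = [10, 45, 14], b = [10, 45, 14]
After line 3 (b.append mutates the shared list): a = [10, 45, 14, 64], b = [10, 45, 14, 64]

[10, 45, 14, 64]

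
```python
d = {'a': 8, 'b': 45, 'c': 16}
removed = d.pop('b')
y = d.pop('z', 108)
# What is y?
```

After line 1: d = {'a': 8, 'b': 45, 'c': 16}
After line 2 (pop 'b' returns 45): d = {'a': 8, 'c': 16}, removed = 45
After line 3 (pop 'z' missing, returns default 108): d = {'a': 8, 'c': 16}, y = 108

108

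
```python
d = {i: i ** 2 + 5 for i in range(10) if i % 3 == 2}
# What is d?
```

{2: 9, 5: 30, 8: 69}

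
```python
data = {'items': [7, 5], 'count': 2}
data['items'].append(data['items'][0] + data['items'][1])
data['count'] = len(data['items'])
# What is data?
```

After line 1: data = {'items': [7, 5], 'count': 2}
After line 2 (append 7 + 5 = 12): data = {'items': [7, 5, 12], 'count': 2}
After line 3 (count = len(items) = 3): data = {'items': [7, 5, 12], 'count': 3}

{'items': [7, 5, 12], 'count': 3}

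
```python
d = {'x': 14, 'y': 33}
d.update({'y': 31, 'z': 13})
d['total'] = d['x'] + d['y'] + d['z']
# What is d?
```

After line 1: d = {'x': 14, 'y': 33}
After line 2 (y overwritten, z added): d = {'x': 14, 'y': 31, 'z': 13}
After line 3 (total = 14 + 31 + 13 = 58): d = {'x': 14, 'y': 31, 'z': 13, 'total': 58}

{'x': 14, 'y': 31, 'z': 13, 'total': 58}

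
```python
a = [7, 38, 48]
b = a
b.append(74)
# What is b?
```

After line 1: a = [7, 38, 48]
After line 2 (b = a is an alias, same object): a = [7, 38, 48], b = [7, 38, 48]
After line 3 (b.append mutates the shared list): a = [7, 38, 48, 74], b = [7, 38, 48, 74]

[7, 38, 48, 74]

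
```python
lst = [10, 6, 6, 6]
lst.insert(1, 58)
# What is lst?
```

[10, 58, 6, 6, 6]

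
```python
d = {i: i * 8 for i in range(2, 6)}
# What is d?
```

{2: 16, 3: 24, 4: 32, 5: 40}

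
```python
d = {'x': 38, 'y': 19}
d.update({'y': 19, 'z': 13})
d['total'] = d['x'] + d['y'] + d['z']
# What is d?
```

After line 1: d = {'x': 38, 'y': 19}
After line 2 (y overwritten, z added): d = {'x': 38, 'y': 19, 'z': 13}
After line 3 (total = 38 + 19 + 13 = 70): d = {'x': 38, 'y': 19, 'z': 13, 'total': 70}

{'x': 38, 'y': 19, 'z': 13, 'total': 70}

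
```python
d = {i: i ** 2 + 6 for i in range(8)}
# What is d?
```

{0: 6, 1: 7, 2: 10, 3: 15, 4: 22, 5: 31, 6: 42, 7: 55}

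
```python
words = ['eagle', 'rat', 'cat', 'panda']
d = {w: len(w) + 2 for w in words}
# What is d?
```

{'eagle': 7, 'rat': 5, 'cat': 5, 'panda': 7}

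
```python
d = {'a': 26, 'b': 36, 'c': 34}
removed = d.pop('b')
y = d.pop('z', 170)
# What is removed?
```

After line 1: d = {'a': 26, 'b': 36, 'c': 34}
After line 2 (pop 'b' returns 36): d = {'a': 26, 'c': 34}, removed = 36
After line 3 (pop 'z' missing, returns default 170): d = {'a': 26, 'c': 34}, y = 170

36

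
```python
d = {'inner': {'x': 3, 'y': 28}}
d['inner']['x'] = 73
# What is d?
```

After line 1: d = {'inner': {'x': 3, 'y': 28}}
After line 2 (inner x overwritten): d = {'inner': {'x': 73, 'y': 28}}

{'inner': {'x': 73, 'y': 28}}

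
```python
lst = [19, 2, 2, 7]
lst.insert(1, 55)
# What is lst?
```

[19, 55, 2, 2, 7]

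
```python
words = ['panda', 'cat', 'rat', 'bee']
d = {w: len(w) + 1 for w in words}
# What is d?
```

{'panda': 6, 'cat': 4, 'rat': 4, 'bee': 4}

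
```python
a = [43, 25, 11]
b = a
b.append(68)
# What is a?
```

After line 1: a = [43, 25, 11]
After line 2 (b = a is an alias, same object): a = [43, 25, 11], b = [43, 25, 11]
After line 3 (b.append mutates the shared list): a = [43, 25, 11, 68], b = [43, 25, 11, 68]

[43, 25, 11, 68]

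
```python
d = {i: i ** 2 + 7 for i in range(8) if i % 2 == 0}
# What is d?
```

{0: 7, 2: 11, 4: 23, 6: 43}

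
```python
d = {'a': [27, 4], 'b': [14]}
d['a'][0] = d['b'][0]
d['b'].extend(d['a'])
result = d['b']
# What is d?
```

After line 1: d = {'a': [27, 4], 'b': [14]}
After line 2 (a[0] = b[0] = 14): d = {'a': [14, 4], 'b': [14]}
After line 3 (b.extend(a) appends [14, 4]): d = {'a': [14, 4], 'b': [14, 14, 4]}
After line 4: result = d['b'] = [14, 14, 4]

{'a': [14, 4], 'b': [14, 14, 4]}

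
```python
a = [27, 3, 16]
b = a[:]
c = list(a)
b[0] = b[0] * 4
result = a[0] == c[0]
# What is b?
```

After line 1: a = [27, 3, 16]
After line 2 (b = a[:], copy): a = [27, 3, 16], b = [27, 3, 16]
After line 3 (c = list(a) is a copy, new object): c = [27, 3, 16]
After line 4 (b[0] = 27 * 4 = 108; only b mutates (copy)): a = [27, 3, 16], b = [108, 3, 16], c = [27, 3, 16]
After line 5 (a[0] = 27, c[0] = 27; result = True)

[108, 3, 16]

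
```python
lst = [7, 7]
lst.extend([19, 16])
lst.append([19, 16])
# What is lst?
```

After line 1: lst = [7, 7]
After line 2 (extend unpacks [19, 16]): lst = [7, 7, 19, 16]
After line 3 (append adds [19, 16] as single element): lst = [7, 7, 19, 16, [19, 16]]

[7, 7, 19, 16, [19, 16]]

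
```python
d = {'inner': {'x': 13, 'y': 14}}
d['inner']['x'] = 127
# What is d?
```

After line 1: d = {'inner': {'x': 13, 'y': 14}}
After line 2 (inner x overwritten): d = {'inner': {'x': 127, 'y': 14}}

{'inner': {'x': 127, 'y': 14}}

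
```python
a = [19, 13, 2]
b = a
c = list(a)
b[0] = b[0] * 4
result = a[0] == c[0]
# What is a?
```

After line 1: a = [19, 13, 2]
After line 2 (b = a, alias): a = [19, 13, 2], b = [19, 13, 2]
After line 3 (c = list(a) is a copy, new object): c = [19, 13, 2]
After line 4 (b[0] = 19 * 4 = 76; mutates shared a/b): a = b = [76, 13, 2], c = [19, 13, 2]
After line 5 (a[0] = 76, c[0] = 19; result = False)

[76, 13, 2]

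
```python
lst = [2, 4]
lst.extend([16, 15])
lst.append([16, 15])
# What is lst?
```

After line 1: lst = [2, 4]
After line 2 (extend unpacks [16, 15]): lst = [2, 4, 16, 15]
After line 3 (append adds [16, 15] as single element): lst = [2, 4, 16, 15, [16, 15]]

[2, 4, 16, 15, [16, 15]]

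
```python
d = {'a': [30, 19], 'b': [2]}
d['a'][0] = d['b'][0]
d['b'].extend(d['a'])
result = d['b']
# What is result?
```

After line 1: d = {'a': [30, 19], 'b': [2]}
After line 2 (a[0] = b[0] = 2): d = {'a': [2, 19], 'b': [2]}
After line 3 (b.extend(a) appends [2, 19]): d = {'a': [2, 19], 'b': [2, 2, 19]}
After line 4: result = d['b'] = [2, 2, 19]

[2, 2, 19]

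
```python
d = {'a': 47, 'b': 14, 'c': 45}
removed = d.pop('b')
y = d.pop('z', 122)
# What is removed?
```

After line 1: d = {'a': 47, 'b': 14, 'c': 45}
After line 2 (pop 'b' returns 14): d = {'a': 47, 'c': 45}, removed = 14
After line 3 (pop 'z' missing, returns default 122): d = {'a': 47, 'c': 45}, y = 122

14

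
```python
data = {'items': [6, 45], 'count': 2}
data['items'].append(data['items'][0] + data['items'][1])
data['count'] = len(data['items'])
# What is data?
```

After line 1: data = {'items': [6, 45], 'count': 2}
After line 2 (append 6 + 45 = 51): data = {'items': [6, 45, 51], 'count': 2}
After line 3 (count = len(items) = 3): data = {'items': [6, 45, 51], 'count': 3}

{'items': [6, 45, 51], 'count': 3}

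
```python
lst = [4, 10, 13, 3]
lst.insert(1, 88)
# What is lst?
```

[4, 88, 10, 13, 3]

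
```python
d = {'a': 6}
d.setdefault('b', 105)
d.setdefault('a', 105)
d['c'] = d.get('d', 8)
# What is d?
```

After line 1: d = {'a': 6}
After line 2 (setdefault adds 'b'=105): d = {'a': 6, 'b': 105}
After line 3 (setdefault 'a' no-op, already exists): d = {'a': 6, 'b': 105}
After line 4 (get('d', 8) returns default since 'd' not in d): d = {'a': 6, 'b': 105, 'c': 8}

{'a': 6, 'b': 105, 'c': 8}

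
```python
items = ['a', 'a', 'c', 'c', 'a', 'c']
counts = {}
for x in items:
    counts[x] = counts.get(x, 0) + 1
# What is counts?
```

Initial: counts = {}, items = ['a', 'a', 'c', 'c', 'a', 'c']
See 'a': counts = {'a': 1}
See 'a': counts = {'a': 2}
See 'c': counts = {'a': 2, 'c': 1}
See 'c': counts = {'a': 2, 'c': 2}
See 'a': counts = {'a': 3, 'c': 2}
See 'c': counts = {'a': 3, 'c': 3}

{'a': 3, 'c': 3}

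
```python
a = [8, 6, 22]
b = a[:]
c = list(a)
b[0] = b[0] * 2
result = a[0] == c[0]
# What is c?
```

After line 1: a = [8, 6, 22]
After line 2 (b = a[:], copy): a = [8, 6, 22], b = [8, 6, 22]
After line 3 (c = list(a) is a copy, new object): c = [8, 6, 22]
After line 4 (b[0] = 8 * 2 = 16; only b mutates (copy)): a = [8, 6, 22], b = [16, 6, 22], c = [8, 6, 22]
After line 5 (a[0] = 8, c[0] = 8; result = True)

[8, 6, 22]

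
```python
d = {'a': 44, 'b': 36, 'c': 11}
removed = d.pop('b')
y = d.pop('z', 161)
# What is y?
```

After line 1: d = {'a': 44, 'b': 36, 'c': 11}
After line 2 (pop 'b' returns 36): d = {'a': 44, 'c': 11}, removed = 36
After line 3 (pop 'z' missing, returns default 161): d = {'a': 44, 'c': 11}, y = 161

161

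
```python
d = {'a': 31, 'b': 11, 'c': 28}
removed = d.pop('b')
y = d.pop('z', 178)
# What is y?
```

After line 1: d = {'a': 31, 'b': 11, 'c': 28}
After line 2 (pop 'b' returns 11): d = {'a': 31, 'c': 28}, removed = 11
After line 3 (pop 'z' missing, returns default 178): d = {'a': 31, 'c': 28}, y = 178

178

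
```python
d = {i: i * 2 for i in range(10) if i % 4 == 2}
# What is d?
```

{2: 4, 6: 12}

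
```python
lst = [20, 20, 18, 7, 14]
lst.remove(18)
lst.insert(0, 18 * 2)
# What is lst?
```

After line 1: lst = [20, 20, 18, 7, 14]
After line 2 (remove first 18): lst = [20, 20, 7, 14]
After line 3 (insert 36 at index 0): lst = [36, 20, 20, 7, 14]

[36, 20, 20, 7, 14]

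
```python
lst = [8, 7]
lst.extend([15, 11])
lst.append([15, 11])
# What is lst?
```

After line 1: lst = [8, 7]
After line 2 (extend unpacks [15, 11]): lst = [8, 7, 15, 11]
After line 3 (append adds [15, 11] as single element): lst = [8, 7, 15, 11, [15, 11]]

[8, 7, 15, 11, [15, 11]]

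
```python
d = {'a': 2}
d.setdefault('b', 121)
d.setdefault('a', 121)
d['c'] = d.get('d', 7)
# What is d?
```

After line 1: d = {'a': 2}
After line 2 (setdefault adds 'b'=121): d = {'a': 2, 'b': 121}
After line 3 (setdefault 'a' no-op, already exists): d = {'a': 2, 'b': 121}
After line 4 (get('d', 7) returns default since 'd' not in d): d = {'a': 2, 'b': 121, 'c': 7}

{'a': 2, 'b': 121, 'c': 7}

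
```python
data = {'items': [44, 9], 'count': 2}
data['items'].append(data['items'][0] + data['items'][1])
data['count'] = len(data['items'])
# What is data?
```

After line 1: data = {'items': [44, 9], 'count': 2}
After line 2 (append 44 + 9 = 53): data = {'items': [44, 9, 53], 'count': 2}
After line 3 (count = len(items) = 3): data = {'items': [44, 9, 53], 'count': 3}

{'items': [44, 9, 53], 'count': 3}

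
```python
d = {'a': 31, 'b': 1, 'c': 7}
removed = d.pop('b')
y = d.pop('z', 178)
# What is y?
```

After line 1: d = {'a': 31, 'b': 1, 'c': 7}
After line 2 (pop 'b' returns 1): d = {'a': 31, 'c': 7}, removed = 1
After line 3 (pop 'z' missing, returns default 178): d = {'a': 31, 'c': 7}, y = 178

178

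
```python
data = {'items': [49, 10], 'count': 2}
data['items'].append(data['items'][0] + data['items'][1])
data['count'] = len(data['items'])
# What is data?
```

After line 1: data = {'items': [49, 10], 'count': 2}
After line 2 (append 49 + 10 = 59): data = {'items': [49, 10, 59], 'count': 2}
After line 3 (count = len(items) = 3): data = {'items': [49, 10, 59], 'count': 3}

{'items': [49, 10, 59], 'count': 3}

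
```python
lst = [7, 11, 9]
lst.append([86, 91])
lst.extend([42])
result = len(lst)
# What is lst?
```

After line 1: lst = [7, 11, 9]
After line 2 (append adds [86, 91] as single element): lst = [7, 11, 9, [86, 91]]
After line 3 (extend unpacks [42], adds 42): lst = [7, 11, 9, [86, 91], 42]
After line 4: result = len(lst) = 5

[7, 11, 9, [86, 91], 42]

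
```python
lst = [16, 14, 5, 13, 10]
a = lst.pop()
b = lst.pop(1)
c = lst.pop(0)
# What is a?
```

After line 1: lst = [16, 14, 5, 13, 10]
After line 2 (pop() -> a = 10): lst = [16, 14, 5, 13]
After line 3 (pop(1) -> b = 14): lst = [16, 5, 13]
After line 4 (pop(0) -> c = 16): lst = [5, 13]

10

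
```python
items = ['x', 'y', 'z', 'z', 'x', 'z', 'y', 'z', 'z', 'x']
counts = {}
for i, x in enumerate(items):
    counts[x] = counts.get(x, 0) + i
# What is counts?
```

Initial: counts = {}, items = ['x', 'y', 'z', 'z', 'x', 'z', 'y', 'z', 'z', 'x']
i=0, x='x': counts = {'x': 0}
i=1, x='y': counts = {'x': 0, 'y': 1}
i=2, x='z': counts = {'x': 0, 'y': 1, 'z': 2}
i=3, x='z': counts = {'x': 0, 'y': 1, 'z': 5}
i=4, x='x': counts = {'x': 4, 'y': 1, 'z': 5}
i=5, x='z': counts = {'x': 4, 'y': 1, 'z': 10}
i=6, x='y': counts = {'x': 4, 'y': 7, 'z': 10}
i=7, x='z': counts = {'x': 4, 'y': 7, 'z': 17}
i=8, x='z': counts = {'x': 4, 'y': 7, 'z': 25}
i=9, x='x': counts = {'x': 13, 'y': 7, 'z': 25}

{'x': 13, 'y': 7, 'z': 25}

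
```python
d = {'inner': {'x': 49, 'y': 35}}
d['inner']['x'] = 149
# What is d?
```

After line 1: d = {'inner': {'x': 49, 'y': 35}}
After line 2 (inner x overwritten): d = {'inner': {'x': 149, 'y': 35}}

{'inner': {'x': 149, 'y': 35}}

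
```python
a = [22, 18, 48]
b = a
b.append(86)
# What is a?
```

After line 1: a = [22, 18, 48]
After line 2 (b = a is an alias, same object): a = [22, 18, 48], b = [22, 18, 48]
After line 3 (b.append mutates the shared list): a = [22, 18, 48, 86], b = [22, 18, 48, 86]

[22, 18, 48, 86]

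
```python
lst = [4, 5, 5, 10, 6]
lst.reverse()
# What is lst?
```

[6, 10, 5, 5, 4]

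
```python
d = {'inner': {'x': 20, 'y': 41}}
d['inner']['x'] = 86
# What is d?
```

After line 1: d = {'inner': {'x': 20, 'y': 41}}
After line 2 (inner x overwritten): d = {'inner': {'x': 86, 'y': 41}}

{'inner': {'x': 86, 'y': 41}}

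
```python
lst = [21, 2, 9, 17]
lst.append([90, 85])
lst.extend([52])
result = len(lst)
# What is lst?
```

After line 1: lst = [21, 2, 9, 17]
After line 2 (append adds [90, 85] as single element): lst = [21, 2, 9, 17, [90, 85]]
After line 3 (extend unpacks [52], adds 52): lst = [21, 2, 9, 17, [90, 85], 52]
After line 4: result = len(lst) = 6

[21, 2, 9, 17, [90, 85], 52]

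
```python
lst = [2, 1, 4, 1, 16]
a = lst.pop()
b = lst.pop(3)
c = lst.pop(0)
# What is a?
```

After line 1: lst = [2, 1, 4, 1, 16]
After line 2 (pop() -> a = 16): lst = [2, 1, 4, 1]
After line 3 (pop(3) -> b = 1): lst = [2, 1, 4]
After line 4 (pop(0) -> c = 2): lst = [1, 4]

16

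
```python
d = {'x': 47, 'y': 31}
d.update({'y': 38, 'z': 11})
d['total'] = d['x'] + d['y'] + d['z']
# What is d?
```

After line 1: d = {'x': 47, 'y': 31}
After line 2 (y overwritten, z added): d = {'x': 47, 'y': 38, 'z': 11}
After line 3 (total = 47 + 38 + 11 = 96): d = {'x': 47, 'y': 38, 'z': 11, 'total': 96}

{'x': 47, 'y': 38, 'z': 11, 'total': 96}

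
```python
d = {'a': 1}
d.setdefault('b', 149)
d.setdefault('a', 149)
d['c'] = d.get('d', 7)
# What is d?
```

After line 1: d = {'a': 1}
After line 2 (setdefault adds 'b'=149): d = {'a': 1, 'b': 149}
After line 3 (setdefault 'a' no-op, already exists): d = {'a': 1, 'b': 149}
After line 4 (get('d', 7) returns default since 'd' not in d): d = {'a': 1, 'b': 149, 'c': 7}

{'a': 1, 'b': 149, 'c': 7}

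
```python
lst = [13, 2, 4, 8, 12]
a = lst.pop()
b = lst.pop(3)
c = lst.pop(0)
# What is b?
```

After line 1: lst = [13, 2, 4, 8, 12]
After line 2 (pop() -> a = 12): lst = [13, 2, 4, 8]
After line 3 (pop(3) -> b = 8): lst = [13, 2, 4]
After line 4 (pop(0) -> c = 13): lst = [2, 4]

8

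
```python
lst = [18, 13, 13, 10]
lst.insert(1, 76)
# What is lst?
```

[18, 76, 13, 13, 10]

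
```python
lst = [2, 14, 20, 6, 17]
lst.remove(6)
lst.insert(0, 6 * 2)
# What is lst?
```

After line 1: lst = [2, 14, 20, 6, 17]
After line 2 (remove first 6): lst = [2, 14, 20, 17]
After line 3 (insert 12 at index 0): lst = [12, 2, 14, 20, 17]

[12, 2, 14, 20, 17]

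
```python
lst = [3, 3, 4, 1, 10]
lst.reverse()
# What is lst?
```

[10, 1, 4, 3, 3]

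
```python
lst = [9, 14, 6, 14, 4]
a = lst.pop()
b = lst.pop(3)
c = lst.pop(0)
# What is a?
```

After line 1: lst = [9, 14, 6, 14, 4]
After line 2 (pop() -> a = 4): lst = [9, 14, 6, 14]
After line 3 (pop(3) -> b = 14): lst = [9, 14, 6]
After line 4 (pop(0) -> c = 9): lst = [14, 6]

4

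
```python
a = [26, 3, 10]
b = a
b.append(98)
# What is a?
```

After line 1: a = [26, 3, 10]
After line 2 (b = a is an alias, same object): a = [26, 3, 10], b = [26, 3, 10]
After line 3 (b.append mutates the shared list): a = [26, 3, 10, 98], b = [26, 3, 10, 98]

[26, 3, 10, 98]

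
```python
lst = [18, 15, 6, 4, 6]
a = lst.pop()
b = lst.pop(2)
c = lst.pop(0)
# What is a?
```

After line 1: lst = [18, 15, 6, 4, 6]
After line 2 (pop() -> a = 6): lst = [18, 15, 6, 4]
After line 3 (pop(2) -> b = 6): lst = [18, 15, 4]
After line 4 (pop(0) -> c = 18): lst = [15, 4]

6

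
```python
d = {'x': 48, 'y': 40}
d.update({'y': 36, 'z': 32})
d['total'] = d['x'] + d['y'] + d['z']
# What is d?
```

After line 1: d = {'x': 48, 'y': 40}
After line 2 (y overwritten, z added): d = {'x': 48, 'y': 36, 'z': 32}
After line 3 (total = 48 + 36 + 32 = 116): d = {'x': 48, 'y': 36, 'z': 32, 'total': 116}

{'x': 48, 'y': 36, 'z': 32, 'total': 116}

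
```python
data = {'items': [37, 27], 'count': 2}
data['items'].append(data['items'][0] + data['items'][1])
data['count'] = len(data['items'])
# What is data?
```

After line 1: data = {'items': [37, 27], 'count': 2}
After line 2 (append 37 + 27 = 64): data = {'items': [37, 27, 64], 'count': 2}
After line 3 (count = len(items) = 3): data = {'items': [37, 27, 64], 'count': 3}

{'items': [37, 27, 64], 'count': 3}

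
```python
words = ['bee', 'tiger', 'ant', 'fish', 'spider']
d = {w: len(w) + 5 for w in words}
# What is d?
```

{'bee': 8, 'tiger': 10, 'ant': 8, 'fish': 9, 'spider': 11}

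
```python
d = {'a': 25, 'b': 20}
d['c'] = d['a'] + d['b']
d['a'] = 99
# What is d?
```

After line 1: d = {'a': 25, 'b': 20}
After line 2 (d['c'] = 25 + 20): d = {'a': 25, 'b': 20, 'c': 45}
After line 3: d = {'a': 99, 'b': 20, 'c': 45}

{'a': 99, 'b': 20, 'c': 45}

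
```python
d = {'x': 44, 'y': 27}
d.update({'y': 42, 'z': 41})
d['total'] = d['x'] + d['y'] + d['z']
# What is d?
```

After line 1: d = {'x': 44, 'y': 27}
After line 2 (y overwritten, z added): d = {'x': 44, 'y': 42, 'z': 41}
After line 3 (total = 44 + 42 + 41 = 127): d = {'x': 44, 'y': 42, 'z': 41, 'total': 127}

{'x': 44, 'y': 42, 'z': 41, 'total': 127}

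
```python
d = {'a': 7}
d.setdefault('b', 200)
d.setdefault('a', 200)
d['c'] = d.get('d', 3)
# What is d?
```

After line 1: d = {'a': 7}
After line 2 (setdefault adds 'b'=200): d = {'a': 7, 'b': 200}
After line 3 (setdefault 'a' no-op, already exists): d = {'a': 7, 'b': 200}
After line 4 (get('d', 3) returns default since 'd' not in d): d = {'a': 7, 'b': 200, 'c': 3}

{'a': 7, 'b': 200, 'c': 3}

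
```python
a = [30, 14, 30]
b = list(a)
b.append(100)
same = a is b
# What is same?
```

After line 1: a = [30, 14, 30]
After line 2 (b = list(a) is a shallow copy, new object): a = [30, 14, 30], b = [30, 14, 30]
After line 3 (append only mutates b): a = [30, 14, 30], b = [30, 14, 30, 100]
After line 4 (same = a is b; different objects -> False): same = False

False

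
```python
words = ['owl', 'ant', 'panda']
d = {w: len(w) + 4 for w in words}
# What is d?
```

{'owl': 7, 'ant': 7, 'panda': 9}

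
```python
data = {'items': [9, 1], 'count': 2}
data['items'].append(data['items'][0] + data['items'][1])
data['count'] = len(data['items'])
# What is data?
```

After line 1: data = {'items': [9, 1], 'count': 2}
After line 2 (append 9 + 1 = 10): data = {'items': [9, 1, 10], 'count': 2}
After line 3 (count = len(items) = 3): data = {'items': [9, 1, 10], 'count': 3}

{'items': [9, 1, 10], 'count': 3}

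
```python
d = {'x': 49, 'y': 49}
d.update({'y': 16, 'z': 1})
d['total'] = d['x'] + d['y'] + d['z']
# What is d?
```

After line 1: d = {'x': 49, 'y': 49}
After line 2 (y overwritten, z added): d = {'x': 49, 'y': 16, 'z': 1}
After line 3 (total = 49 + 16 + 1 = 66): d = {'x': 49, 'y': 16, 'z': 1, 'total': 66}

{'x': 49, 'y': 16, 'z': 1, 'total': 66}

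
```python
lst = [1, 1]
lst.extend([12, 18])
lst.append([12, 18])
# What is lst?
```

After line 1: lst = [1, 1]
After line 2 (extend unpacks [12, 18]): lst = [1, 1, 12, 18]
After line 3 (append adds [12, 18] as single element): lst = [1, 1, 12, 18, [12, 18]]

[1, 1, 12, 18, [12, 18]]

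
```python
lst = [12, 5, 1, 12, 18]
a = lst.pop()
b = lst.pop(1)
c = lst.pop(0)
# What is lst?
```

After line 1: lst = [12, 5, 1, 12, 18]
After line 2 (pop() -> a = 18): lst = [12, 5, 1, 12]
After line 3 (pop(1) -> b = 5): lst = [12, 1, 12]
After line 4 (pop(0) -> c = 12): lst = [1, 12]

[1, 12]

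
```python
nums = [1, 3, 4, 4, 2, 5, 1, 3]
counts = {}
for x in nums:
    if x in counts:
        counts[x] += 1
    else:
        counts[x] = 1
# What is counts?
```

Initial: counts = {}, nums = [1, 3, 4, 4, 2, 5, 1, 3]
See 1: counts = {1: 1}
See 3: counts = {1: 1, 3: 1}
See 4: counts = {1: 1, 3: 1, 4: 1}
See 4: counts = {1: 1, 3: 1, 4: 2}
See 2: counts = {1: 1, 3: 1, 4: 2, 2: 1}
See 5: counts = {1: 1, 3: 1, 4: 2, 2: 1, 5: 1}
See 1: counts = {1: 2, 3: 1, 4: 2, 2: 1, 5: 1}
See 3: counts = {1: 2, 3: 2, 4: 2, 2: 1, 5: 1}

{1: 2, 3: 2, 4: 2, 2: 1, 5: 1}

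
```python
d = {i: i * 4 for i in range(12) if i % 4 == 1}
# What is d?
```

{1: 4, 5: 20, 9: 36}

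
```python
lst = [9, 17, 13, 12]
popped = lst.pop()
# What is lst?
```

[9, 17, 13]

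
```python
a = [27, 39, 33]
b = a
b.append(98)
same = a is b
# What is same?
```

After line 1: a = [27, 39, 33]
After line 2 (b = a is an alias, same object): a = [27, 39, 33], b = [27, 39, 33]
After line 3 (b.append mutates the shared list): a = [27, 39, 33, 98], b = [27, 39, 33, 98]
After line 4 (same = a is b; same object -> True): same = True

True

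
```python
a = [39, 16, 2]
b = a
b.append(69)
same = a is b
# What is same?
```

After line 1: a = [39, 16, 2]
After line 2 (b = a is an alias, same object): a = [39, 16, 2], b = [39, 16, 2]
After line 3 (b.append mutates the shared list): a = [39, 16, 2, 69], b = [39, 16, 2, 69]
After line 4 (same = a is b; same object -> True): same = True

True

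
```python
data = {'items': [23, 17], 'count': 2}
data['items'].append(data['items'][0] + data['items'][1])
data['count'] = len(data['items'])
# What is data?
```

After line 1: data = {'items': [23, 17], 'count': 2}
After line 2 (append 23 + 17 = 40): data = {'items': [23, 17, 40], 'count': 2}
After line 3 (count = len(items) = 3): data = {'items': [23, 17, 40], 'count': 3}

{'items': [23, 17, 40], 'count': 3}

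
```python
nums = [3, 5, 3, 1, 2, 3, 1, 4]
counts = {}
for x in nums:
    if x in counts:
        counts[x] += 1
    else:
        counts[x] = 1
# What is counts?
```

Initial: counts = {}, nums = [3, 5, 3, 1, 2, 3, 1, 4]
See 3: counts = {3: 1}
See 5: counts = {3: 1, 5: 1}
See 3: counts = {3: 2, 5: 1}
See 1: counts = {3: 2, 5: 1, 1: 1}
See 2: counts = {3: 2, 5: 1, 1: 1, 2: 1}
See 3: counts = {3: 3, 5: 1, 1: 1, 2: 1}
See 1: counts = {3: 3, 5: 1, 1: 2, 2: 1}
See 4: counts = {3: 3, 5: 1, 1: 2, 2: 1, 4: 1}

{3: 3, 5: 1, 1: 2, 2: 1, 4: 1}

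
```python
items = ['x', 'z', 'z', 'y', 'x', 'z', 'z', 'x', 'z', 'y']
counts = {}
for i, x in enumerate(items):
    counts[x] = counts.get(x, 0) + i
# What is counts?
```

Initial: counts = {}, items = ['x', 'z', 'z', 'y', 'x', 'z', 'z', 'x', 'z', 'y']
i=0, x='x': counts = {'x': 0}
i=1, x='z': counts = {'x': 0, 'z': 1}
i=2, x='z': counts = {'x': 0, 'z': 3}
i=3, x='y': counts = {'x': 0, 'z': 3, 'y': 3}
i=4, x='x': counts = {'x': 4, 'z': 3, 'y': 3}
i=5, x='z': counts = {'x': 4, 'z': 8, 'y': 3}
i=6, x='z': counts = {'x': 4, 'z': 14, 'y': 3}
i=7, x='x': counts = {'x': 11, 'z': 14, 'y': 3}
i=8, x='z': counts = {'x': 11, 'z': 22, 'y': 3}
i=9, x='y': counts = {'x': 11, 'z': 22, 'y': 12}

{'x': 11, 'z': 22, 'y': 12}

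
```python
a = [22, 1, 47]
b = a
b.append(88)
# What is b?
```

After line 1: a = [22, 1, 47]
After line 2 (b = a is an alias, same object): a = [22, 1, 47], b = [22, 1, 47]
After line 3 (b.append mutates the shared list): a = [22, 1, 47, 88], b = [22, 1, 47, 88]

[22, 1, 47, 88]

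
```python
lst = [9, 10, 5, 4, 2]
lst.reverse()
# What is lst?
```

[2, 4, 5, 10, 9]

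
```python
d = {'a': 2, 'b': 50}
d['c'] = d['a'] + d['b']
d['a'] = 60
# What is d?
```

After line 1: d = {'a': 2, 'b': 50}
After line 2 (d['c'] = 2 + 50): d = {'a': 2, 'b': 50, 'c': 52}
After line 3: d = {'a': 60, 'b': 50, 'c': 52}

{'a': 60, 'b': 50, 'c': 52}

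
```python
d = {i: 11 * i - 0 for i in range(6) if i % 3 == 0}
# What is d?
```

{0: 0, 3: 33}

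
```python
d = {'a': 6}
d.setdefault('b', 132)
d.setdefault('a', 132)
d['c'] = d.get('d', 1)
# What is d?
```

After line 1: d = {'a': 6}
After line 2 (setdefault adds 'b'=132): d = {'a': 6, 'b': 132}
After line 3 (setdefault 'a' no-op, already exists): d = {'a': 6, 'b': 132}
After line 4 (get('d', 1) returns default since 'd' not in d): d = {'a': 6, 'b': 132, 'c': 1}

{'a': 6, 'b': 132, 'c': 1}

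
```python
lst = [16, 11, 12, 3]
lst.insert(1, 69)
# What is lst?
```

[16, 69, 11, 12, 3]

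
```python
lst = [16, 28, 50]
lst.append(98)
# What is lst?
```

[16, 28, 50, 98]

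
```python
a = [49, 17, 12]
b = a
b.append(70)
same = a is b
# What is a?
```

After line 1: a = [49, 17, 12]
After line 2 (b = a is an alias, same object): a = [49, 17, 12], b = [49, 17, 12]
After line 3 (b.append mutates the shared list): a = [49, 17, 12, 70], b = [49, 17, 12, 70]
After line 4 (same = a is b; same object -> True): same = True

[49, 17, 12, 70]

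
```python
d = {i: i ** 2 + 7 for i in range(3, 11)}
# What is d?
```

{3: 16, 4: 23, 5: 32, 6: 43, 7: 56, 8: 71, 9: 88, 10: 107}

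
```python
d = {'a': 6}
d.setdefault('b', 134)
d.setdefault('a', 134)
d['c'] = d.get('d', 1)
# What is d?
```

After line 1: d = {'a': 6}
After line 2 (setdefault adds 'b'=134): d = {'a': 6, 'b': 134}
After line 3 (setdefault 'a' no-op, already exists): d = {'a': 6, 'b': 134}
After line 4 (get('d', 1) returns default since 'd' not in d): d = {'a': 6, 'b': 134, 'c': 1}

{'a': 6, 'b': 134, 'c': 1}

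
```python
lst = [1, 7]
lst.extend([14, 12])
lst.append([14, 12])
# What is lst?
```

After line 1: lst = [1, 7]
After line 2 (extend unpacks [14, 12]): lst = [1, 7, 14, 12]
After line 3 (append adds [14, 12] as single element): lst = [1, 7, 14, 12, [14, 12]]

[1, 7, 14, 12, [14, 12]]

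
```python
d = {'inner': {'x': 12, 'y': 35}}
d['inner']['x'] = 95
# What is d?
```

After line 1: d = {'inner': {'x': 12, 'y': 35}}
After line 2 (inner x overwritten): d = {'inner': {'x': 95, 'y': 35}}

{'inner': {'x': 95, 'y': 35}}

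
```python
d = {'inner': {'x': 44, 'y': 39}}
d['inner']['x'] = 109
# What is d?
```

After line 1: d = {'inner': {'x': 44, 'y': 39}}
After line 2 (inner x overwritten): d = {'inner': {'x': 109, 'y': 39}}

{'inner': {'x': 109, 'y': 39}}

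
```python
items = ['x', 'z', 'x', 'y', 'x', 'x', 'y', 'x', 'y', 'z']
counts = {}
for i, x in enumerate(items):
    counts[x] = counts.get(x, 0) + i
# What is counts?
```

Initial: counts = {}, items = ['x', 'z', 'x', 'y', 'x', 'x', 'y', 'x', 'y', 'z']
i=0, x='x': counts = {'x': 0}
i=1, x='z': counts = {'x': 0, 'z': 1}
i=2, x='x': counts = {'x': 2, 'z': 1}
i=3, x='y': counts = {'x': 2, 'z': 1, 'y': 3}
i=4, x='x': counts = {'x': 6, 'z': 1, 'y': 3}
i=5, x='x': counts = {'x': 11, 'z': 1, 'y': 3}
i=6, x='y': counts = {'x': 11, 'z': 1, 'y': 9}
i=7, x='x': counts = {'x': 18, 'z': 1, 'y': 9}
i=8, x='y': counts = {'x': 18, 'z': 1, 'y': 17}
i=9, x='z': counts = {'x': 18, 'z': 10, 'y': 17}

{'x': 18, 'z': 10, 'y': 17}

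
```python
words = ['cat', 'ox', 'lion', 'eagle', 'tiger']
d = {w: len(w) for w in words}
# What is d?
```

{'cat': 3, 'ox': 2, 'lion': 4, 'eagle': 5, 'tiger': 5}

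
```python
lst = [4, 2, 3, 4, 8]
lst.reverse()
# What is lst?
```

[8, 4, 3, 2, 4]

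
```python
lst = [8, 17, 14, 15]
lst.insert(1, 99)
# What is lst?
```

[8, 99, 17, 14, 15]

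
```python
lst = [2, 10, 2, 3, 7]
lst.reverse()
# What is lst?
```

[7, 3, 2, 10, 2]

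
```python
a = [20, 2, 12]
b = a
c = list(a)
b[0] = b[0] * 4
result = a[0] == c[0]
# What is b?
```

After line 1: a = [20, 2, 12]
After line 2 (b = a, alias): a = [20, 2, 12], b = [20, 2, 12]
After line 3 (c = list(a) is a copy, new object): c = [20, 2, 12]
After line 4 (b[0] = 20 * 4 = 80; mutates shared a/b): a = b = [80, 2, 12], c = [20, 2, 12]
After line 5 (a[0] = 80, c[0] = 20; result = False)

[80, 2, 12]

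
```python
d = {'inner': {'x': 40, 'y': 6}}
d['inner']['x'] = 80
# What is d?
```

After line 1: d = {'inner': {'x': 40, 'y': 6}}
After line 2 (inner x overwritten): d = {'inner': {'x': 80, 'y': 6}}

{'inner': {'x': 80, 'y': 6}}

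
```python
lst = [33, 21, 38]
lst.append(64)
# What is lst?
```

[33, 21, 38, 64]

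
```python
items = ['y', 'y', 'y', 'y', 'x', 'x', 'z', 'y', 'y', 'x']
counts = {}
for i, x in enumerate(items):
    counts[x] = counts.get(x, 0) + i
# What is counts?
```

Initial: counts = {}, items = ['y', 'y', 'y', 'y', 'x', 'x', 'z', 'y', 'y', 'x']
i=0, x='y': counts = {'y': 0}
i=1, x='y': counts = {'y': 1}
i=2, x='y': counts = {'y': 3}
i=3, x='y': counts = {'y': 6}
i=4, x='x': counts = {'y': 6, 'x': 4}
i=5, x='x': counts = {'y': 6, 'x': 9}
i=6, x='z': counts = {'y': 6, 'x': 9, 'z': 6}
i=7, x='y': counts = {'y': 13, 'x': 9, 'z': 6}
i=8, x='y': counts = {'y': 21, 'x': 9, 'z': 6}
i=9, x='x': counts = {'y': 21, 'x': 18, 'z': 6}

{'y': 21, 'x': 18, 'z': 6}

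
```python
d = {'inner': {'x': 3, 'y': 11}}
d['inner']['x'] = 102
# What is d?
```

After line 1: d = {'inner': {'x': 3, 'y': 11}}
After line 2 (inner x overwritten): d = {'inner': {'x': 102, 'y': 11}}

{'inner': {'x': 102, 'y': 11}}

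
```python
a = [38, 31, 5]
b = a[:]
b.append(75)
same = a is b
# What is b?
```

After line 1: a = [38, 31, 5]
After line 2 (b = a[:] is a shallow copy, new object): a = [38, 31, 5], b = [38, 31, 5]
After line 3 (append only mutates b): a = [38, 31, 5], b = [38, 31, 5, 75]
After line 4 (same = a is b; different objects -> False): same = False

[38, 31, 5, 75]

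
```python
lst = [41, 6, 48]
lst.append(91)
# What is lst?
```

[41, 6, 48, 91]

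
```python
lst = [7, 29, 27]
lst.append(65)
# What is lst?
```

[7, 29, 27, 65]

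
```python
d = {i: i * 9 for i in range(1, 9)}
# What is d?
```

{1: 9, 2: 18, 3: 27, 4: 36, 5: 45, 6: 54, 7: 63, 8: 72}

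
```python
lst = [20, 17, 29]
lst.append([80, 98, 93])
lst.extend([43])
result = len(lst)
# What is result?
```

After line 1: lst = [20, 17, 29]
After line 2 (append adds [80, 98, 93] as single element): lst = [20, 17, 29, [80, 98, 93]]
After line 3 (extend unpacks [43], adds 43): lst = [20, 17, 29, [80, 98, 93], 43]
After line 4: result = len(lst) = 5

5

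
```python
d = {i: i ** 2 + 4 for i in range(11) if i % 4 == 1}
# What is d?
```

{1: 5, 5: 29, 9: 85}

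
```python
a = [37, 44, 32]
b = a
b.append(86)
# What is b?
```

After line 1: a = [37, 44, 32]
After line 2 (b = a is an alias, same object): a = [37, 44, 32], b = [37, 44, 32]
After line 3 (b.append mutates the shared list): a = [37, 44, 32, 86], b = [37, 44, 32, 86]

[37, 44, 32, 86]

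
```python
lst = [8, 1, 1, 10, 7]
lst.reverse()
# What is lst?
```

[7, 10, 1, 1, 8]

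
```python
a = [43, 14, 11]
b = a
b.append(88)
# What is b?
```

After line 1: a = [43, 14, 11]
After line 2 (b = a is an alias, same object): a = [43, 14, 11], b = [43, 14, 11]
After line 3 (b.append mutates the shared list): a = [43, 14, 11, 88], b = [43, 14, 11, 88]

[43, 14, 11, 88]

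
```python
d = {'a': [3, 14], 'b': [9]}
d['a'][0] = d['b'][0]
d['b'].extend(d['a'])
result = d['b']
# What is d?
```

After line 1: d = {'a': [3, 14], 'b': [9]}
After line 2 (a[0] = b[0] = 9): d = {'a': [9, 14], 'b': [9]}
After line 3 (b.extend(a) appends [9, 14]): d = {'a': [9, 14], 'b': [9, 9, 14]}
After line 4: result = d['b'] = [9, 9, 14]

{'a': [9, 14], 'b': [9, 9, 14]}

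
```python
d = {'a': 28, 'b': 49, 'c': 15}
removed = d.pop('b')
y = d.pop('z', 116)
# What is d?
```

After line 1: d = {'a': 28, 'b': 49, 'c': 15}
After line 2 (pop 'b' returns 49): d = {'a': 28, 'c': 15}, removed = 49
After line 3 (pop 'z' missing, returns default 116): d = {'a': 28, 'c': 15}, y = 116

{'a': 28, 'c': 15}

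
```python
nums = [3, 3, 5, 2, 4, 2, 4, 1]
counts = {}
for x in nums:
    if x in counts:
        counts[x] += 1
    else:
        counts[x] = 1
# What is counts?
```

Initial: counts = {}, nums = [3, 3, 5, 2, 4, 2, 4, 1]
See 3: counts = {3: 1}
See 3: counts = {3: 2}
See 5: counts = {3: 2, 5: 1}
See 2: counts = {3: 2, 5: 1, 2: 1}
See 4: counts = {3: 2, 5: 1, 2: 1, 4: 1}
See 2: counts = {3: 2, 5: 1, 2: 2, 4: 1}
See 4: counts = {3: 2, 5: 1, 2: 2, 4: 2}
See 1: counts = {3: 2, 5: 1, 2: 2, 4: 2, 1: 1}

{3: 2, 5: 1, 2: 2, 4: 2, 1: 1}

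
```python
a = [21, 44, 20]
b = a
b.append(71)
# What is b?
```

After line 1: a = [21, 44, 20]
After line 2 (b = a is an alias, same object): a = [21, 44, 20], b = [21, 44, 20]
After line 3 (b.append mutates the shared list): a = [21, 44, 20, 71], b = [21, 44, 20, 71]

[21, 44, 20, 71]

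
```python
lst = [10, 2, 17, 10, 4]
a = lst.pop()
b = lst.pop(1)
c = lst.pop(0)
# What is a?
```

After line 1: lst = [10, 2, 17, 10, 4]
After line 2 (pop() -> a = 4): lst = [10, 2, 17, 10]
After line 3 (pop(1) -> b = 2): lst = [10, 17, 10]
After line 4 (pop(0) -> c = 10): lst = [17, 10]

4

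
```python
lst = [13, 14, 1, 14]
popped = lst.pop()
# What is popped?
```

14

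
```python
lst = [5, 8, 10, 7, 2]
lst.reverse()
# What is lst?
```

[2, 7, 10, 8, 5]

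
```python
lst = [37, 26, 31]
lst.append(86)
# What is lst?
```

[37, 26, 31, 86]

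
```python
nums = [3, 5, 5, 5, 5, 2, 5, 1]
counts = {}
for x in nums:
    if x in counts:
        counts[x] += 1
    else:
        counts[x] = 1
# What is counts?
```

Initial: counts = {}, nums = [3, 5, 5, 5, 5, 2, 5, 1]
See 3: counts = {3: 1}
See 5: counts = {3: 1, 5: 1}
See 5: counts = {3: 1, 5: 2}
See 5: counts = {3: 1, 5: 3}
See 5: counts = {3: 1, 5: 4}
See 2: counts = {3: 1, 5: 4, 2: 1}
See 5: counts = {3: 1, 5: 5, 2: 1}
See 1: counts = {3: 1, 5: 5, 2: 1, 1: 1}

{3: 1, 5: 5, 2: 1, 1: 1}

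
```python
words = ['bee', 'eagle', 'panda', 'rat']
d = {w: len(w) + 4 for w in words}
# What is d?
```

{'bee': 7, 'eagle': 9, 'panda': 9, 'rat': 7}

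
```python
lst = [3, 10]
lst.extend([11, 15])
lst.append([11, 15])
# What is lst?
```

After line 1: lst = [3, 10]
After line 2 (extend unpacks [11, 15]): lst = [3, 10, 11, 15]
After line 3 (append adds [11, 15] as single element): lst = [3, 10, 11, 15, [11, 15]]

[3, 10, 11, 15, [11, 15]]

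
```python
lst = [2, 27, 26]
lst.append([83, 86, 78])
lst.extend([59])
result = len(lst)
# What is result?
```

After line 1: lst = [2, 27, 26]
After line 2 (append adds [83, 86, 78] as single element): lst = [2, 27, 26, [83, 86, 78]]
After line 3 (extend unpacks [59], adds 59): lst = [2, 27, 26, [83, 86, 78], 59]
After line 4: result = len(lst) = 5

5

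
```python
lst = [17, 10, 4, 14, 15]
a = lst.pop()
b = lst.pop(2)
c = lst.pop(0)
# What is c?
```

After line 1: lst = [17, 10, 4, 14, 15]
After line 2 (pop() -> a = 15): lst = [17, 10, 4, 14]
After line 3 (pop(2) -> b = 4): lst = [17, 10, 14]
After line 4 (pop(0) -> c = 17): lst = [10, 14]

17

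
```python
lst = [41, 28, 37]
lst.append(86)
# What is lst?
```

[41, 28, 37, 86]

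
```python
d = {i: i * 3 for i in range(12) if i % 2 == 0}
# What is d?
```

{0: 0, 2: 6, 4: 12, 6: 18, 8: 24, 10: 30}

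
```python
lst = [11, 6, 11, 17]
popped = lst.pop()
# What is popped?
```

17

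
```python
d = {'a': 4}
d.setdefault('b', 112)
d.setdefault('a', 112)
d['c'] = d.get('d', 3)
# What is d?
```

After line 1: d = {'a': 4}
After line 2 (setdefault adds 'b'=112): d = {'a': 4, 'b': 112}
After line 3 (setdefault 'a' no-op, already exists): d = {'a': 4, 'b': 112}
After line 4 (get('d', 3) returns default since 'd' not in d): d = {'a': 4, 'b': 112, 'c': 3}

{'a': 4, 'b': 112, 'c': 3}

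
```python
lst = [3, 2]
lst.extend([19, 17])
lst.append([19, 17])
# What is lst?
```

After line 1: lst = [3, 2]
After line 2 (extend unpacks [19, 17]): lst = [3, 2, 19, 17]
After line 3 (append adds [19, 17] as single element): lst = [3, 2, 19, 17, [19, 17]]

[3, 2, 19, 17, [19, 17]]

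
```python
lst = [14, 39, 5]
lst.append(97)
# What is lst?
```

[14, 39, 5, 97]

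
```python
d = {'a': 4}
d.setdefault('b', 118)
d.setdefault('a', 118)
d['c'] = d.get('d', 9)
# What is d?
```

After line 1: d = {'a': 4}
After line 2 (setdefault adds 'b'=118): d = {'a': 4, 'b': 118}
After line 3 (setdefault 'a' no-op, already exists): d = {'a': 4, 'b': 118}
After line 4 (get('d', 9) returns default since 'd' not in d): d = {'a': 4, 'b': 118, 'c': 9}

{'a': 4, 'b': 118, 'c': 9}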